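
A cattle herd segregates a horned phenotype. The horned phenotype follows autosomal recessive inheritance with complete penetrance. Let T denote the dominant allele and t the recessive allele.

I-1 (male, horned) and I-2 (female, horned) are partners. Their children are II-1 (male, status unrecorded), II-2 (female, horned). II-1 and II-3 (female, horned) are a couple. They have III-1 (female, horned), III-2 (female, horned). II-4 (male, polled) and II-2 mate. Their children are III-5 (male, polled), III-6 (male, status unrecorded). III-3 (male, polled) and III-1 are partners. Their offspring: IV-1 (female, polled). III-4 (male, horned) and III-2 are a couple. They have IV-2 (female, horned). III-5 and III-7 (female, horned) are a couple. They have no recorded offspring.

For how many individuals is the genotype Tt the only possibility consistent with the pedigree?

2

Obligate heterozygotes: III-5 is polled so carries T and received t from II-2 (tt), so III-5 is Tt; IV-1 is polled so carries T and received t from III-1 (tt), so IV-1 is Tt.
Every other individual is either homozygous by phenotype or has at least one consistent homozygous assignment, so the count is 2.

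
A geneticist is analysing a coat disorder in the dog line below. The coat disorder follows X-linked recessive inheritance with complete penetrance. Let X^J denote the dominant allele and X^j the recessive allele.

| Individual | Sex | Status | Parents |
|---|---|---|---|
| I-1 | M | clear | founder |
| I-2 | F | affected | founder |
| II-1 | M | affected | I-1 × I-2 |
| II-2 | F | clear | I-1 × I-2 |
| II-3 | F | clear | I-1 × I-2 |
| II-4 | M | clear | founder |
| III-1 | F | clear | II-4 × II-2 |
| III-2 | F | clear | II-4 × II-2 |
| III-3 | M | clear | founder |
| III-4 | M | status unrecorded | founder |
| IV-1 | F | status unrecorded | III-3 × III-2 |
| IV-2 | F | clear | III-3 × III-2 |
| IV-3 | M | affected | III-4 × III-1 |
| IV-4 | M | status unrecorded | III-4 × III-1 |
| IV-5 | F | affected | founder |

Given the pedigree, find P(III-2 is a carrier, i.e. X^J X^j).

1/2

II-4 is clear, so II-4 is X^J Y.
II-2 is clear so carries J and received j from I-2 (X^j X^j), so II-2 is X^J X^j.
Their cross gives offspring ratios 1/2 X^J X^J : 1/2 X^J X^j. Conditioning on III-2 being clear, P(X^J X^j) = 1/2 / 1 = 1/2 before taking III-2's own offspring into account.
III-3 is clear, so III-3 is X^J Y.
III-2's offspring (IV-1, IV-2) would show their recorded status with the same probability whether III-2 is X^J X^j or X^J X^J, so they carry no information and P(X^J X^j) = 1/2.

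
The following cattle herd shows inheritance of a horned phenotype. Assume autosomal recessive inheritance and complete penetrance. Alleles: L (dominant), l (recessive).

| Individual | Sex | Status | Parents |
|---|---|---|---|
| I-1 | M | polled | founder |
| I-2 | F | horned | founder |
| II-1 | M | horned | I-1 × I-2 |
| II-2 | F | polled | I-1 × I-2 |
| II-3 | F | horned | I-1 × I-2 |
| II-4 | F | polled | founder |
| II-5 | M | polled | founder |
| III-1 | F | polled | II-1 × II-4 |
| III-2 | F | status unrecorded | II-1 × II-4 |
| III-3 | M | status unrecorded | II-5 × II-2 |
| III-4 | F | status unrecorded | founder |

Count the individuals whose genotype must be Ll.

3

Obligate heterozygotes: I-1 is polled so carries L and passed l to II-1 (ll), so I-1 is Ll; II-2 is polled so carries L and received l from I-2 (ll), so II-2 is Ll; III-1 is polled so carries L and received l from II-1 (ll), so III-1 is Ll.
Every other individual is either homozygous by phenotype or has at least one consistent homozygous assignment, so the count is 3.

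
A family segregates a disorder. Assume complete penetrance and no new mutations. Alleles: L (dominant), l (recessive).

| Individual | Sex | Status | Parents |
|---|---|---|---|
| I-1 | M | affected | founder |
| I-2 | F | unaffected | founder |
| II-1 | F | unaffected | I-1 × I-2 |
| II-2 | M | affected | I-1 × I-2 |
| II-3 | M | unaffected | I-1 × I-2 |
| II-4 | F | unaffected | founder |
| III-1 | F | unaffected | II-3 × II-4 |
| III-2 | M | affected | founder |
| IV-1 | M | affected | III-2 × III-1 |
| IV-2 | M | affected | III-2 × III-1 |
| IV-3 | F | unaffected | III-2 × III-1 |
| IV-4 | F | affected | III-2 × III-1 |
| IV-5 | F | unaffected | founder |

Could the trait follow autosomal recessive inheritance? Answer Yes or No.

Yes

A consistent assignment under autosomal recessive exists: I-1 ll, I-2 Ll, II-1 Ll, II-2 ll, II-3 Ll, II-4 LL, III-1 Ll, III-2 ll, IV-1 ll, IV-2 ll, IV-3 Ll, IV-4 ll, IV-5 LL.
In this assignment every recorded phenotype matches its genotype and every non-founder's genotype is obtainable from its parents' genotypes, so the pedigree is consistent.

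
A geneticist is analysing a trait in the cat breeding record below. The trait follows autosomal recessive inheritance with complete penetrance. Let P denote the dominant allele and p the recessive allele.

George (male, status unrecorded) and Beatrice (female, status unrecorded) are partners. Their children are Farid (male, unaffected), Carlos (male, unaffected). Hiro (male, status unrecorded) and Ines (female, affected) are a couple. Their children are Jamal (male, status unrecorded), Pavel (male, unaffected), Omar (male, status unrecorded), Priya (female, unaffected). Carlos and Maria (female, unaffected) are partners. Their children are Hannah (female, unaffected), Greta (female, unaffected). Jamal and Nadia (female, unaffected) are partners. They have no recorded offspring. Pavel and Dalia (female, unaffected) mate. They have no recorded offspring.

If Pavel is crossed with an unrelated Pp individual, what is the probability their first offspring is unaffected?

3/4

Pavel is unaffected so carries P and received p from Ines (pp), so Pavel is Pp.
The cross gives 1/4 PP : 1/2 Pp : 1/4 pp, so P(offspring is unaffected) = 3/4.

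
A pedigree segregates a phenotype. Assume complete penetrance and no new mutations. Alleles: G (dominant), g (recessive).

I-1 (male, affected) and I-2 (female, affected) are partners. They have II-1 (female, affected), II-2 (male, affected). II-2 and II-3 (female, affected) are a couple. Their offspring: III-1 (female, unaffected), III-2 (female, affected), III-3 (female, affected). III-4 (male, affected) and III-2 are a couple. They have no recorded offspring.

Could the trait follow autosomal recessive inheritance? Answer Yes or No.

No

Under autosomal recessive, III-1 (unaffected, female) cannot arise from II-2 (affected) × II-3 (affected).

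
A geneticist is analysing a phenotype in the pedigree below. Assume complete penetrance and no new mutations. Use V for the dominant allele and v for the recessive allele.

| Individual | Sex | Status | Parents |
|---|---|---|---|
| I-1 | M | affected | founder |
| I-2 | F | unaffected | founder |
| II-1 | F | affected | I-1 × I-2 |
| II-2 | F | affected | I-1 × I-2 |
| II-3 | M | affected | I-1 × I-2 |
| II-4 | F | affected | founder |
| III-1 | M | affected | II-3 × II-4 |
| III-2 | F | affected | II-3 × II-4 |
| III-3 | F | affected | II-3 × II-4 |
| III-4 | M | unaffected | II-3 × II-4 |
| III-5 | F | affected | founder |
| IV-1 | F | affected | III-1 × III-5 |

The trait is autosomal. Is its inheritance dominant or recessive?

dominant

II-3 and II-4 are both affected yet have an unaffected child III-4. Under a recessive model two affected parents are homozygous and every child would be affected, so the trait cannot be recessive.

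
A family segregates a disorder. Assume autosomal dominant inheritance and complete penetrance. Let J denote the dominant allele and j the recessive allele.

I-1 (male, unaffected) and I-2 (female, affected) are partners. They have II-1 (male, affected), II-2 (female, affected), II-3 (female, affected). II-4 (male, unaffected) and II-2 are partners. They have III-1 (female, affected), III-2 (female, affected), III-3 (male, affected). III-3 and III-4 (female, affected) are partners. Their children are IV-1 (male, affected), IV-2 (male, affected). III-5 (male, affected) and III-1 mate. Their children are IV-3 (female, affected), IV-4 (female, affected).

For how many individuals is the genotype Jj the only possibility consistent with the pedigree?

Obligate heterozygotes: II-1 is affected so carries J and received j from I-1 (jj), so II-1 is Jj; II-2 is affected so carries J and received j from I-1 (jj), so II-2 is Jj; II-3 is affected so carries J and received j from I-1 (jj), so II-3 is Jj; III-1 is affected so carries J and received j from II-4 (jj), so III-1 is Jj; III-2 is affected so carries J and received j from II-4 (jj), so III-2 is Jj; III-3 is affected so carries J and received j from II-4 (jj), so III-3 is Jj.
Every other individual is either homozygous by phenotype or has at least one consistent homozygous assignment, so the count is 6.

6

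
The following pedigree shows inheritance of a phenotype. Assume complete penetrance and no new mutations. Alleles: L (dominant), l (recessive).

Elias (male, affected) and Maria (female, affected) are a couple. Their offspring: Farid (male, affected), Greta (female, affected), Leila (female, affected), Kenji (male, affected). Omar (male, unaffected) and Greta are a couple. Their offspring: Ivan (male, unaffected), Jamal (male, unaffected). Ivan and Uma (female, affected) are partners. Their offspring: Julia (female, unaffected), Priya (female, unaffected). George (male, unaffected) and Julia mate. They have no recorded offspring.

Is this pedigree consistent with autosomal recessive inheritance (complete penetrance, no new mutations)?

A consistent assignment under autosomal recessive exists: Elias ll, Maria ll, Farid ll, Greta ll, Leila ll, Kenji ll, Omar LL, Ivan Ll, Jamal Ll, Uma ll, Julia Ll, Priya Ll, George LL.
In this assignment every recorded phenotype matches its genotype and every non-founder's genotype is obtainable from its parents' genotypes, so the pedigree is consistent.

Yes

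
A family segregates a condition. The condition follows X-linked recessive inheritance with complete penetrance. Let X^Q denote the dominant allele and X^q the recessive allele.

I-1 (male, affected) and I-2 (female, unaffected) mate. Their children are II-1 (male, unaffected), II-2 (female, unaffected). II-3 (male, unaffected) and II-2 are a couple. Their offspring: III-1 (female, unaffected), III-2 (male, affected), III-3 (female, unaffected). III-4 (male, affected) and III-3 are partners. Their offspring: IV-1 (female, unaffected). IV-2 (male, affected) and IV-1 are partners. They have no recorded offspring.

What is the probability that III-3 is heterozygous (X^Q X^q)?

1/3

II-3 is unaffected, so II-3 is X^Q Y.
II-2 is unaffected so carries Q and received q from I-1 (X^q Y), so II-2 is X^Q X^q.
Their cross gives offspring ratios 1/2 X^Q X^Q : 1/2 X^Q X^q. Conditioning on III-3 being unaffected, P(X^Q X^q) = 1/2 / 1 = 1/2 before taking III-3's own offspring into account.
III-4 is affected, so III-4 is X^q Y.
Now use III-3's offspring. Probability of each recorded status — unaffected daughter IV-1: 1/2 if III-3 is X^Q X^q, 1 if X^Q X^Q.
Bayes: P(X^Q X^q) = 1/2·1/2 / (1/2·1/2 + 1/2·1) = 1/3.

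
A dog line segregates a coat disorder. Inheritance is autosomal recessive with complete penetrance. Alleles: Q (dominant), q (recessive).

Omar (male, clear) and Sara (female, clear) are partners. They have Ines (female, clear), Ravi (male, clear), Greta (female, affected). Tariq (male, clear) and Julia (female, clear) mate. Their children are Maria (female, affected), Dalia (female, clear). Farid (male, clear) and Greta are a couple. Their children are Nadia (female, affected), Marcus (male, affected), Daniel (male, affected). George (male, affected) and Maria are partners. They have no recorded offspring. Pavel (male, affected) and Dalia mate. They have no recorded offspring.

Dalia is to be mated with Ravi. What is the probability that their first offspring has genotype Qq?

Tariq is clear so carries Q and passed q to Maria (qq), so Tariq is Qq.
Julia is clear so carries Q and passed q to Maria (qq), so Julia is Qq.
Dalia is a clear offspring of Tariq (Qq) × Julia (Qq), whose cross gives 1/4 QQ : 1/2 Qq : 1/4 qq; conditioning on being clear, Dalia is QQ with probability 1/3, Qq with probability 2/3.
Omar is clear so carries Q and passed q to Greta (qq), so Omar is Qq.
Sara is clear so carries Q and passed q to Greta (qq), so Sara is Qq.
Ravi is a clear offspring of Omar (Qq) × Sara (Qq), whose cross gives 1/4 QQ : 1/2 Qq : 1/4 qq; conditioning on being clear, Ravi is QQ with probability 1/3, Qq with probability 2/3.
Summing over parental genotype combinations, P(offspring has genotype Qq) = 2/9·1/2 + 2/9·1/2 + 4/9·1/2 = 4/9.

4/9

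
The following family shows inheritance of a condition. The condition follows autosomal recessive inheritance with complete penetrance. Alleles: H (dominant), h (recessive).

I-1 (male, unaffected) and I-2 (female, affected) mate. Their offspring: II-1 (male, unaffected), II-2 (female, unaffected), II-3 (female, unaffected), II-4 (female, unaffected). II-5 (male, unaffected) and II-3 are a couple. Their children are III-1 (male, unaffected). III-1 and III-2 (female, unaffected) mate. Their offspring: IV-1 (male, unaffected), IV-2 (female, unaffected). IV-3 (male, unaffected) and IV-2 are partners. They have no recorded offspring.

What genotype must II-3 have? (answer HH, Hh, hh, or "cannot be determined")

Hh

From phenotype alone, II-3 is HH or Hh.
II-3 is unaffected so carries H and received h from I-2 (hh), so II-3 is Hh.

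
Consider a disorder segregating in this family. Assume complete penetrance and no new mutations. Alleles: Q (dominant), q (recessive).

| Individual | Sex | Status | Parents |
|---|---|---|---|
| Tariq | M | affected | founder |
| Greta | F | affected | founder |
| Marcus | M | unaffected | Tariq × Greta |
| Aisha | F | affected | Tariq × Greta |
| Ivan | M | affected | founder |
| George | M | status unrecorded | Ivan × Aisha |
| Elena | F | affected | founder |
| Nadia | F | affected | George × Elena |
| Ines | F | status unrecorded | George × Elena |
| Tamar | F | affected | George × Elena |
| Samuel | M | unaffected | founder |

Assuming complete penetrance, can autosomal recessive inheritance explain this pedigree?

Under autosomal recessive, Marcus (unaffected, male) cannot arise from Tariq (affected) × Greta (affected).

No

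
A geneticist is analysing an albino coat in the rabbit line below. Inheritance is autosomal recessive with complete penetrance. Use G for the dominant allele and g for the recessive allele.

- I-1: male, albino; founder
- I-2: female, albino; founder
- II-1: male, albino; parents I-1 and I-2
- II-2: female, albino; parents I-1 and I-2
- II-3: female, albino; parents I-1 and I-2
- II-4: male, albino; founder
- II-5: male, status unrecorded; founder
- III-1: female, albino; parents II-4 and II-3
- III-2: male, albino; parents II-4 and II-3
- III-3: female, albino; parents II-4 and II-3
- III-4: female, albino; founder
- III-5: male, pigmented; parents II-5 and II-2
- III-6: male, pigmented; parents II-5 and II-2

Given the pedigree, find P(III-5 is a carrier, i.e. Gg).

1

III-5 is pigmented so carries G and received g from II-2 (gg), so III-5 is Gg, giving P(Gg) = 1.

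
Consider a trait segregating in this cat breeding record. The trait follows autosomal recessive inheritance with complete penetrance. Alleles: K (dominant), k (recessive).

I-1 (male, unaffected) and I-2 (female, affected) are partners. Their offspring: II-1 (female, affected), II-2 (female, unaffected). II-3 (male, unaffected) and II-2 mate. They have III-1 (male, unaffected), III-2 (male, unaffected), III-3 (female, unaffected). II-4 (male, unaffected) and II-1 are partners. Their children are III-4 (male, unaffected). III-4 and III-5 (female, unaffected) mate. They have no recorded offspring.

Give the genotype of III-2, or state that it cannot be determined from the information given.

cannot be determined

III-2's phenotype allows KK or Kk, and no parent or child forces a single allele at both positions; consistent genotype assignments exist with III-2 as KK or Kk.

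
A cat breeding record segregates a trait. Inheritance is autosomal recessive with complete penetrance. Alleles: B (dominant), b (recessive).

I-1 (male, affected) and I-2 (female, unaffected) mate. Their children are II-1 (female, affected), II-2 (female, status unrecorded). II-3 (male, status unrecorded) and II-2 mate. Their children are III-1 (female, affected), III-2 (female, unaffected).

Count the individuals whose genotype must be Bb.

Obligate heterozygotes: I-2 is unaffected so carries B and passed b to II-1 (bb), so I-2 is Bb.
Every other individual is either homozygous by phenotype or has at least one consistent homozygous assignment, so the count is 1.

1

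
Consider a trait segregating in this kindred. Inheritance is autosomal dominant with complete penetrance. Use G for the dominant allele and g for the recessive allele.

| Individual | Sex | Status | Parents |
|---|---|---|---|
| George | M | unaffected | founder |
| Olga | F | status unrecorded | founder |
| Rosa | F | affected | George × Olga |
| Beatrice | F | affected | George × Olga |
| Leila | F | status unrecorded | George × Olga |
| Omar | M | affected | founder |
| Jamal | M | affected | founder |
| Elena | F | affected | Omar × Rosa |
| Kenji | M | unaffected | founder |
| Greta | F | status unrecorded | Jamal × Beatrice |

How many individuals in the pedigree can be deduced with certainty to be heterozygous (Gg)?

Obligate heterozygotes: Rosa is affected so carries G and received g from George (gg), so Rosa is Gg; Beatrice is affected so carries G and received g from George (gg), so Beatrice is Gg.
Every other individual is either homozygous by phenotype or has at least one consistent homozygous assignment, so the count is 2.

2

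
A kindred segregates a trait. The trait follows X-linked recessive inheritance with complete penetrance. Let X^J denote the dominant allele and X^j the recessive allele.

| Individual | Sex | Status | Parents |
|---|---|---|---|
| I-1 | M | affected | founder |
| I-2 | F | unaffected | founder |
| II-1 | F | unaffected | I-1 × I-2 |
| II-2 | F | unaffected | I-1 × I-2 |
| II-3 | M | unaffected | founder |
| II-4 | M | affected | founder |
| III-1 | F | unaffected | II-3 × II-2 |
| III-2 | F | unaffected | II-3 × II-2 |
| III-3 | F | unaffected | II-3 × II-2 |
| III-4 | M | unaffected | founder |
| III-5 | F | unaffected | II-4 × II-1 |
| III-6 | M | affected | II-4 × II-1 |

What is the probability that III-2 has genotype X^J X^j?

II-3 is unaffected, so II-3 is X^J Y.
II-2 is unaffected so carries J and received j from I-1 (X^j Y), so II-2 is X^J X^j.
Their cross gives offspring ratios 1/2 X^J X^J : 1/2 X^J X^j. Conditioning on III-2 being unaffected, P(X^J X^j) = 1/2 / 1 = 1/2.

1/2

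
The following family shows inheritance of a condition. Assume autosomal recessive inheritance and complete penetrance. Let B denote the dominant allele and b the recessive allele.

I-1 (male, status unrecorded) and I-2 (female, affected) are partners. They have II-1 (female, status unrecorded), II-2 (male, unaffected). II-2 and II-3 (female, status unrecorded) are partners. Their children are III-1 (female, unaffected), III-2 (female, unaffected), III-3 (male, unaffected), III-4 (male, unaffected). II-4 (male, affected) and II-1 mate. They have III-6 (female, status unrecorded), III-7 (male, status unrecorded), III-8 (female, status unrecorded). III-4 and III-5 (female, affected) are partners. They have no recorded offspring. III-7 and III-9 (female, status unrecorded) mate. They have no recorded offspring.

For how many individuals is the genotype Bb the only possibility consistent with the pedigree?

Obligate heterozygotes: II-2 is unaffected so carries B and received b from I-2 (bb), so II-2 is Bb.
Every other individual is either homozygous by phenotype or has at least one consistent homozygous assignment, so the count is 1.

1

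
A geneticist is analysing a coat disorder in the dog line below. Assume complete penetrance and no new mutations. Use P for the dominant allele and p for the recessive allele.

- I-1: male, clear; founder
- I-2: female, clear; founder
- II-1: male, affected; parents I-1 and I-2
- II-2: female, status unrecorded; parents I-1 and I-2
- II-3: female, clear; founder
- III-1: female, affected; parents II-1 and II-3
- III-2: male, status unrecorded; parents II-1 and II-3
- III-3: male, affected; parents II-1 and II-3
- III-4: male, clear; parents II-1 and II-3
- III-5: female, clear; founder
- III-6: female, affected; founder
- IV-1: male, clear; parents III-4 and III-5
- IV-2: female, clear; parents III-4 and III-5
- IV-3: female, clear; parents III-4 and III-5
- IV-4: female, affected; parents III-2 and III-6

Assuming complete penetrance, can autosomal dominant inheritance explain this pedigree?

Under autosomal dominant, II-1 (affected, male) cannot arise from I-1 (clear) × I-2 (clear).

No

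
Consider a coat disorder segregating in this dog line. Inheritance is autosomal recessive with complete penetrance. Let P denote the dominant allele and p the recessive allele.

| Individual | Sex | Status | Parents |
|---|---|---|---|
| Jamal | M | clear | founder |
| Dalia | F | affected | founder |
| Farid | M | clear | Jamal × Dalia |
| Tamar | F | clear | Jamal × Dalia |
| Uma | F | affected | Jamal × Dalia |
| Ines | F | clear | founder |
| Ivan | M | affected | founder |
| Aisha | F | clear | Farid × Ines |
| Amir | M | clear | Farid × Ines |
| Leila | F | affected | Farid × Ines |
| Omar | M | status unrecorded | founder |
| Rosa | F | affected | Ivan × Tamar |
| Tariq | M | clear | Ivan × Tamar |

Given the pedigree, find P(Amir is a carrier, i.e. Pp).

Farid is clear so carries P and received p from Dalia (pp), so Farid is Pp.
Ines is clear so carries P and passed p to Leila (pp), so Ines is Pp.
Their cross gives offspring ratios 1/4 PP : 1/2 Pp : 1/4 pp. Conditioning on Amir being clear, P(Pp) = 1/2 / 3/4 = 2/3.

2/3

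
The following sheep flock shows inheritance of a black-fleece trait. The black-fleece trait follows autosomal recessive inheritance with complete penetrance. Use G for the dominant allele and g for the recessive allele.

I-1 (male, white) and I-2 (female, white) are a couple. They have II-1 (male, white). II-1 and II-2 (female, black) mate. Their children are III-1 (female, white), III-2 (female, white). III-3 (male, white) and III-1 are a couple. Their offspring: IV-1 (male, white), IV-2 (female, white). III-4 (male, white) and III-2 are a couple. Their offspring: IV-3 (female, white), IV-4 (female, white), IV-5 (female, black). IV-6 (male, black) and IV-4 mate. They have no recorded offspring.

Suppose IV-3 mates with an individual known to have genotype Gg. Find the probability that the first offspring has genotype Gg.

1/2

III-4 is white so carries G and passed g to IV-5 (gg), so III-4 is Gg.
III-2 is white so carries G and received g from II-2 (gg), so III-2 is Gg.
IV-3 is a white offspring of III-4 (Gg) × III-2 (Gg), whose cross gives 1/4 GG : 1/2 Gg : 1/4 gg; conditioning on being white, IV-3 is GG with probability 1/3, Gg with probability 2/3.
Summing over parental genotype combinations, P(offspring has genotype Gg) = 1/3·1/2 + 2/3·1/2 = 1/2.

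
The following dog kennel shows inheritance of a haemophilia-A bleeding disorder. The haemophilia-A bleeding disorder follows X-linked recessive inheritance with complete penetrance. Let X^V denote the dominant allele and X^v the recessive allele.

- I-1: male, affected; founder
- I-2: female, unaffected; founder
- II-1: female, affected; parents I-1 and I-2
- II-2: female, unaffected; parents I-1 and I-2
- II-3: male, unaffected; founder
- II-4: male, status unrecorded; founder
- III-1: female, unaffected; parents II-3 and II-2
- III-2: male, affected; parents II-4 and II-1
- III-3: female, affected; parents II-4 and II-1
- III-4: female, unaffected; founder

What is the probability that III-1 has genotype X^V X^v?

II-3 is unaffected, so II-3 is X^V Y.
II-2 is unaffected so carries V and received v from I-1 (X^v Y), so II-2 is X^V X^v.
Their cross gives offspring ratios 1/2 X^V X^V : 1/2 X^V X^v. Conditioning on III-1 being unaffected, P(X^V X^v) = 1/2 / 1 = 1/2.

1/2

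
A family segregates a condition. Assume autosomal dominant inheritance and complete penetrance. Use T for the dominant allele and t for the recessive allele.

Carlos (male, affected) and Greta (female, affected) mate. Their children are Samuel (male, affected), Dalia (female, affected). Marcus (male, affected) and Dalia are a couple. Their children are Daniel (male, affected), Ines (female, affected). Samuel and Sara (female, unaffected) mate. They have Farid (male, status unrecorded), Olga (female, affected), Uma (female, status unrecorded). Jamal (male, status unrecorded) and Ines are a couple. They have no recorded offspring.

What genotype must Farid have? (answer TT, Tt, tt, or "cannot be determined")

Farid's phenotype is unrecorded, and no parent or child forces a single allele at both positions; consistent genotype assignments exist with Farid as Tt or tt.

cannot be determined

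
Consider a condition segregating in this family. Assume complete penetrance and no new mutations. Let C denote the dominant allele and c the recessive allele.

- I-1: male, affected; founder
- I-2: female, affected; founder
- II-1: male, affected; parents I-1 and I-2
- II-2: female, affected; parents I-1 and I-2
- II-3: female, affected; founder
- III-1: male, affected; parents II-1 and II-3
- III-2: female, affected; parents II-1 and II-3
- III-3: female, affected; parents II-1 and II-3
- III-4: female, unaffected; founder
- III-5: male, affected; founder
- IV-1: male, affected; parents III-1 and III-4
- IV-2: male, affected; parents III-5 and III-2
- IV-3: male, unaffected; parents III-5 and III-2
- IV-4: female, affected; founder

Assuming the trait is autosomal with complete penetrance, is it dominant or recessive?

III-5 and III-2 are both affected yet have an unaffected child IV-3. Under a recessive model two affected parents are homozygous and every child would be affected, so the trait cannot be recessive.

dominant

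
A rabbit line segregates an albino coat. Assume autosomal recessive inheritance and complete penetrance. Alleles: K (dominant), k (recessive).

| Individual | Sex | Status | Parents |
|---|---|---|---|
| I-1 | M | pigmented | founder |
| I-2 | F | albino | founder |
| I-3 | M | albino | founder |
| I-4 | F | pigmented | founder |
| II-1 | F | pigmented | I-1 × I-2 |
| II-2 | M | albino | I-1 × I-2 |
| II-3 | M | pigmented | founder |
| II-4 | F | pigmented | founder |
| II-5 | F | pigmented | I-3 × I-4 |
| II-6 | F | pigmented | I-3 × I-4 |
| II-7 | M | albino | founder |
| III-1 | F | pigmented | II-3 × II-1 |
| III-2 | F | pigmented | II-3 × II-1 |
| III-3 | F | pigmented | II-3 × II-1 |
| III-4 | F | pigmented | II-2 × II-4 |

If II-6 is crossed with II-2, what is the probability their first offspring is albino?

1/2

II-6 is pigmented so carries K and received k from I-3 (kk), so II-6 is Kk.
II-2 is albino, so II-2 is kk.
The cross gives 1/2 Kk : 1/2 kk, so P(offspring is albino) = 1/2.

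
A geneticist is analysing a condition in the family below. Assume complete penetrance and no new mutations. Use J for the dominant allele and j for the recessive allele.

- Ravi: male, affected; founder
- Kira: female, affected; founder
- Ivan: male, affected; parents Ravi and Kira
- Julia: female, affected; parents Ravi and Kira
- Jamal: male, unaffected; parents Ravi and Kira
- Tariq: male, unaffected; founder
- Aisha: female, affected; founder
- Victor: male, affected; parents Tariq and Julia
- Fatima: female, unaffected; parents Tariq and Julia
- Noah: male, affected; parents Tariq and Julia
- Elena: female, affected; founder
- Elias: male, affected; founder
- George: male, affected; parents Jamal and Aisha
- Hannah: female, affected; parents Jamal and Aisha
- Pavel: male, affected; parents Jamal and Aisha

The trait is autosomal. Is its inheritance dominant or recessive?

dominant

Ravi and Kira are both affected yet have an unaffected child Jamal. Under a recessive model two affected parents are homozygous and every child would be affected, so the trait cannot be recessive.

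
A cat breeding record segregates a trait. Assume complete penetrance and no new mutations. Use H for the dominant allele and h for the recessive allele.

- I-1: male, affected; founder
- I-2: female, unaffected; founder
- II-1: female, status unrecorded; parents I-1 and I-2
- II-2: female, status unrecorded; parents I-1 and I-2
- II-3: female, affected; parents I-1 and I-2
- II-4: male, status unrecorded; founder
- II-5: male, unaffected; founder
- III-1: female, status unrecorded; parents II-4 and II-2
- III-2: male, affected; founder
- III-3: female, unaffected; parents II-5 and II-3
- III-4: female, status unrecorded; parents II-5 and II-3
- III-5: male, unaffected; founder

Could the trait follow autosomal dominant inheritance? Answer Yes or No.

Yes

A consistent assignment under autosomal dominant exists: I-1 HH, I-2 hh, II-1 Hh, II-2 Hh, II-3 Hh, II-4 HH, II-5 hh, III-1 HH, III-2 HH, III-3 hh, III-4 Hh, III-5 hh.
In this assignment every recorded phenotype matches its genotype and every non-founder's genotype is obtainable from its parents' genotypes, so the pedigree is consistent.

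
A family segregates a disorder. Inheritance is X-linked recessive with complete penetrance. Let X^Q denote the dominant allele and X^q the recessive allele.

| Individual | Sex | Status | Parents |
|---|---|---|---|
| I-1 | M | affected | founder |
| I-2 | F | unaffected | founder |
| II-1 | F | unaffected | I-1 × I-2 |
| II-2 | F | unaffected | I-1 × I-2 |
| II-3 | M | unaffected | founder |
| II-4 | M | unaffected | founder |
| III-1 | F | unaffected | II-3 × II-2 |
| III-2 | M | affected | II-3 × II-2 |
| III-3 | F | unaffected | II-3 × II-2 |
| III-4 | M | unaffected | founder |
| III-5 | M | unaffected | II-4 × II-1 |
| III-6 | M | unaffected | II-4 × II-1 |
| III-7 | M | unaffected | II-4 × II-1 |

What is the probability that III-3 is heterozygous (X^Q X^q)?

II-3 is unaffected, so II-3 is X^Q Y.
II-2 is unaffected so carries Q and received q from I-1 (X^q Y), so II-2 is X^Q X^q.
Their cross gives offspring ratios 1/2 X^Q X^Q : 1/2 X^Q X^q. Conditioning on III-3 being unaffected, P(X^Q X^q) = 1/2 / 1 = 1/2.

1/2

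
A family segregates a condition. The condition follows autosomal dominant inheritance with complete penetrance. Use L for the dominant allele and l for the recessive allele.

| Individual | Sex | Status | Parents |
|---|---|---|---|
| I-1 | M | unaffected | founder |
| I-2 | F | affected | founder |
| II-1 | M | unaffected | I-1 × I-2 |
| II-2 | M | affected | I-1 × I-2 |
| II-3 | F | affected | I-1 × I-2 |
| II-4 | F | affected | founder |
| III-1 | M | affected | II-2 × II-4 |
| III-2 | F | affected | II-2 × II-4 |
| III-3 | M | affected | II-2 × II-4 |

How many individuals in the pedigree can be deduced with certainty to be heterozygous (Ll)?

Obligate heterozygotes: I-2 is affected so carries L and passed l to II-1 (ll), so I-2 is Ll; II-2 is affected so carries L and received l from I-1 (ll), so II-2 is Ll; II-3 is affected so carries L and received l from I-1 (ll), so II-3 is Ll.
Every other individual is either homozygous by phenotype or has at least one consistent homozygous assignment, so the count is 3.

3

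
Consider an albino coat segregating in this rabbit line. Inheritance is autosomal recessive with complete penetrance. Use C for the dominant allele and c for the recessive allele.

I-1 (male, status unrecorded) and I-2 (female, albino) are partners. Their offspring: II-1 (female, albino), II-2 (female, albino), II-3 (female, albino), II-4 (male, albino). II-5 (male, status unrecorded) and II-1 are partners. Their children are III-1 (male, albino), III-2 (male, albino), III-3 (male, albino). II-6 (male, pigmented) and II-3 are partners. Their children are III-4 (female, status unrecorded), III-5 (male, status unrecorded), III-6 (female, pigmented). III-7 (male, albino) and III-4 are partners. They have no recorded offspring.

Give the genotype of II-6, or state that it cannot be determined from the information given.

cannot be determined

II-6's phenotype allows CC or Cc, and no parent or child forces a single allele at both positions; consistent genotype assignments exist with II-6 as CC or Cc.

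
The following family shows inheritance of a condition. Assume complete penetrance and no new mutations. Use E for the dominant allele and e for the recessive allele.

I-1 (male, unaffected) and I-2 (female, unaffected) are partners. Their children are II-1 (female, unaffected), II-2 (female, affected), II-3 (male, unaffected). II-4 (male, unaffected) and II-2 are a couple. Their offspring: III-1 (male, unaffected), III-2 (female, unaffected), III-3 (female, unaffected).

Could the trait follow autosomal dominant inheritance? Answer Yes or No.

No

Under autosomal dominant, II-2 (affected, female) cannot arise from I-1 (unaffected) × I-2 (unaffected).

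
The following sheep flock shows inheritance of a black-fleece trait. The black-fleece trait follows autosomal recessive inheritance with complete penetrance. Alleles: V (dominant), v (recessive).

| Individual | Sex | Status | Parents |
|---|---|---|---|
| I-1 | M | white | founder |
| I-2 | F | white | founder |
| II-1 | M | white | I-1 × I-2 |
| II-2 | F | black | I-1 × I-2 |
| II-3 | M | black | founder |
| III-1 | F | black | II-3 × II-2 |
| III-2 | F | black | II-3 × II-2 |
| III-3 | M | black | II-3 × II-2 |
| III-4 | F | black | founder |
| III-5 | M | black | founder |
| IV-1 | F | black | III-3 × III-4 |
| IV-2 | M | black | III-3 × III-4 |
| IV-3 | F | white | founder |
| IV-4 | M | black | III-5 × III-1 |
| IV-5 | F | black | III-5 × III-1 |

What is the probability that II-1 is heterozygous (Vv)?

2/3

I-1 is white so carries V and passed v to II-2 (vv), so I-1 is Vv.
I-2 is white so carries V and passed v to II-2 (vv), so I-2 is Vv.
Their cross gives offspring ratios 1/4 VV : 1/2 Vv : 1/4 vv. Conditioning on II-1 being white, P(Vv) = 1/2 / 3/4 = 2/3.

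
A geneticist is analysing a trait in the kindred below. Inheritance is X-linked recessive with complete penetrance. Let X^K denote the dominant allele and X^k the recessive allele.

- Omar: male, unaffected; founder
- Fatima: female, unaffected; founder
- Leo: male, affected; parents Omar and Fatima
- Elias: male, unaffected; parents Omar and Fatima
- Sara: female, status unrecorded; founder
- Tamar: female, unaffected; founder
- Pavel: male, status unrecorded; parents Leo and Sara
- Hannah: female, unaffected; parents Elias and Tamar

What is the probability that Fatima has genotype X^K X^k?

1

Fatima is unaffected so carries K and passed k to Leo (X^k Y), so Fatima is X^K X^k, giving P(X^K X^k) = 1.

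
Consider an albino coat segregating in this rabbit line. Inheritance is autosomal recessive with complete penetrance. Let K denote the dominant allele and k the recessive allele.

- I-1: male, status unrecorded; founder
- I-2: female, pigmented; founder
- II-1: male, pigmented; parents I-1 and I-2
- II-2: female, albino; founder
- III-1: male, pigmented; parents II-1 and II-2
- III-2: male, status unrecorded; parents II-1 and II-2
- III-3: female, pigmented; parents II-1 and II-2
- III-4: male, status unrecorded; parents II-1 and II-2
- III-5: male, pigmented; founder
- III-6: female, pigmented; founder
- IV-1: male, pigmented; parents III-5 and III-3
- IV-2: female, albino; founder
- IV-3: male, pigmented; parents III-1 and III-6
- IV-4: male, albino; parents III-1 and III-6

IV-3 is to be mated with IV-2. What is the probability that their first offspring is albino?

III-1 is pigmented so carries K and received k from II-2 (kk), so III-1 is Kk.
III-6 is pigmented so carries K and passed k to IV-4 (kk), so III-6 is Kk.
IV-3 is a pigmented offspring of III-1 (Kk) × III-6 (Kk), whose cross gives 1/4 KK : 1/2 Kk : 1/4 kk; conditioning on being pigmented, IV-3 is KK with probability 1/3, Kk with probability 2/3.
IV-2 is albino, so IV-2 is kk.
Summing over parental genotype combinations, P(offspring is albino) = 2/3·1/2 = 1/3.

1/3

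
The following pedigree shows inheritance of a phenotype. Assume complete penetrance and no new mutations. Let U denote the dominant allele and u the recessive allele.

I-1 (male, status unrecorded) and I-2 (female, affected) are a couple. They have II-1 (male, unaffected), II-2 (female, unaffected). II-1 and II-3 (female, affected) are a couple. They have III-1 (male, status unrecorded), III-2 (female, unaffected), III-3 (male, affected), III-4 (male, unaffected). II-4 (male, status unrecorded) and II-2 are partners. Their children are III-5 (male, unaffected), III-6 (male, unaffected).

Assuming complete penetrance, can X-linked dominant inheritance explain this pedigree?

A consistent assignment under X-linked dominant exists: I-1 X^u Y, I-2 X^U X^u, II-1 X^u Y, II-2 X^u X^u, II-3 X^U X^u, II-4 X^U Y, III-1 X^U Y, III-2 X^u X^u, III-3 X^U Y, III-4 X^u Y, III-5 X^u Y, III-6 X^u Y.
In this assignment every recorded phenotype matches its genotype and every non-founder's genotype is obtainable from its parents' genotypes, so the pedigree is consistent.

Yes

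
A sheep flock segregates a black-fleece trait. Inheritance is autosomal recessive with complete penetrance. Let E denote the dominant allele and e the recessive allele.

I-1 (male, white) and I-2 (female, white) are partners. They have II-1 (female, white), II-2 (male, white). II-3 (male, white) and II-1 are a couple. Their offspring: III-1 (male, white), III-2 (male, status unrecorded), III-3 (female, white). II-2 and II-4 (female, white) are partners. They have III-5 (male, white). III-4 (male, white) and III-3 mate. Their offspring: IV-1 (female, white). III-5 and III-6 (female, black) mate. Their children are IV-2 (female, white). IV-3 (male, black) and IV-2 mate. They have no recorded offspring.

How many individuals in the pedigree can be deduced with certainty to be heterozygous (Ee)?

1

Obligate heterozygotes: IV-2 is white so carries E and received e from III-6 (ee), so IV-2 is Ee.
Every other individual is either homozygous by phenotype or has at least one consistent homozygous assignment, so the count is 1.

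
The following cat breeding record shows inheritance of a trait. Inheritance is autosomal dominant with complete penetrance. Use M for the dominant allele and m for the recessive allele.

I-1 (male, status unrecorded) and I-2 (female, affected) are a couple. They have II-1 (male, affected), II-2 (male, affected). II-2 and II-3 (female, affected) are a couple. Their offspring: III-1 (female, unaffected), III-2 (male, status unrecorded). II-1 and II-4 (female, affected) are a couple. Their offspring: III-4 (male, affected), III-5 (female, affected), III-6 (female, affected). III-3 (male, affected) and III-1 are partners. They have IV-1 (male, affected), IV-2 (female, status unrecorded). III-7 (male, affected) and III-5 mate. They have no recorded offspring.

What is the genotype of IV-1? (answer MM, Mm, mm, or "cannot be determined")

Mm

From phenotype alone, IV-1 is MM or Mm.
IV-1 is affected so carries M and received m from III-1 (mm), so IV-1 is Mm.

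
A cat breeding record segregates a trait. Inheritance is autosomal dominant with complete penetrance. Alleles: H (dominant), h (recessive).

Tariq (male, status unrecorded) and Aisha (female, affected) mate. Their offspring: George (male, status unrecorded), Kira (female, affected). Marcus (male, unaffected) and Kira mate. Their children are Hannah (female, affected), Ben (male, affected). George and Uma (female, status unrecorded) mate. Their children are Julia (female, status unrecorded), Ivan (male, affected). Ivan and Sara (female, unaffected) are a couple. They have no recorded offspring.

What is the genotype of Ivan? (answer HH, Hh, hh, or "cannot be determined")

Ivan's phenotype allows HH or Hh, and no parent or child forces a single allele at both positions; consistent genotype assignments exist with Ivan as HH or Hh.

cannot be determined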